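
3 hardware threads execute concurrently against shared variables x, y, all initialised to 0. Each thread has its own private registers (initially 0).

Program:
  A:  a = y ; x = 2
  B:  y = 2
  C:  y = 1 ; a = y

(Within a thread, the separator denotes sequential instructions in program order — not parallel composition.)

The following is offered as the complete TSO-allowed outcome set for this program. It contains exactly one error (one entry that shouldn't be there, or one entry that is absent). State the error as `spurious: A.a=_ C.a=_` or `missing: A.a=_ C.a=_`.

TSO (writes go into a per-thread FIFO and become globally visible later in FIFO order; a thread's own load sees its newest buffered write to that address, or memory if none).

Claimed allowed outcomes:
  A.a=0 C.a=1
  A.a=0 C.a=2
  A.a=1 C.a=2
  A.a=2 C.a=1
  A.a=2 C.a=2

outcome vector order: (A.a,C.a)
[TSO] allowed = {0/1; 0/2; 1/1; 1/2; 2/1; 2/2}
TSO∖claimed = {1/1}

missing: A.a=1 C.a=1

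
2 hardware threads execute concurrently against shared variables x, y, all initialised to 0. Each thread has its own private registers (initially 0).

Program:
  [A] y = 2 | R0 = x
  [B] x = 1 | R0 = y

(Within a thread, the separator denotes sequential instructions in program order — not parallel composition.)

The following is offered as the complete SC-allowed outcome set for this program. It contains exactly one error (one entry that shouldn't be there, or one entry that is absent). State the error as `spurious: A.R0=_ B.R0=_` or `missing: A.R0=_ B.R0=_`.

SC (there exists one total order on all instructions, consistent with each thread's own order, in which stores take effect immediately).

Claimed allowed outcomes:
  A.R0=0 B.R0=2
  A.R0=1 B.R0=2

missing: A.R0=1 B.R0=0

outcome vector order: (A.R0,B.R0)
SC: 3 outcomes — {(0,2), (1,0), (1,2)}
SC∖claimed = {(1,0)}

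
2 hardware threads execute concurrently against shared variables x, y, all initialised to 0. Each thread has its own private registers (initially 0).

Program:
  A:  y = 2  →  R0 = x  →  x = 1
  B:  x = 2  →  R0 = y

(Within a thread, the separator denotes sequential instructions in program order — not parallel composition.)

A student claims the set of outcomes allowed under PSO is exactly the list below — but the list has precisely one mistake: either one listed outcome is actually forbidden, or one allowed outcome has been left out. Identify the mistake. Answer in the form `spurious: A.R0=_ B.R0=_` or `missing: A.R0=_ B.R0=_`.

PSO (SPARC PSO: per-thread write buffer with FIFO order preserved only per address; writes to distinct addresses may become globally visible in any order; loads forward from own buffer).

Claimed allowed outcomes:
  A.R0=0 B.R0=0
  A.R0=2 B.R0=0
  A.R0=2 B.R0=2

missing: A.R0=0 B.R0=2

outcome vector order: (A.R0,B.R0)
under PSO → (0,0), (0,2), (2,0), (2,2)
PSO∖claimed = {(0,2)}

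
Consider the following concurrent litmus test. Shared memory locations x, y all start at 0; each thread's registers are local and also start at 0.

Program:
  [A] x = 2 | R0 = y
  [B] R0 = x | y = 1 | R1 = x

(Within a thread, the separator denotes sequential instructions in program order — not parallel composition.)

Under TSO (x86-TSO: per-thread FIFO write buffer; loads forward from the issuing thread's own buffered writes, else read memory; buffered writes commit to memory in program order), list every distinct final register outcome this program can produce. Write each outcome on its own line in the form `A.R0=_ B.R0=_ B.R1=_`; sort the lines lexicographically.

outcome vector order: (A.R0,B.R0,B.R1)
|TSO outcomes| = 6

A.R0=0 B.R0=0 B.R1=0
A.R0=0 B.R0=0 B.R1=2
A.R0=0 B.R0=2 B.R1=2
A.R0=1 B.R0=0 B.R1=0
A.R0=1 B.R0=0 B.R1=2
A.R0=1 B.R0=2 B.R1=2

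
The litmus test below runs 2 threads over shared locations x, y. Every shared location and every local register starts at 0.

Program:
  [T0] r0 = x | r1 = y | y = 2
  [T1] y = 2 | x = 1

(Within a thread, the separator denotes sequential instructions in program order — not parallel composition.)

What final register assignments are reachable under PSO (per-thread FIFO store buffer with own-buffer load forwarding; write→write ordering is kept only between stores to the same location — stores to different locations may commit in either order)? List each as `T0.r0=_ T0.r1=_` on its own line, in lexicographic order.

T0.r0=0 T0.r1=0
T0.r0=0 T0.r1=2
T0.r0=1 T0.r1=0
T0.r0=1 T0.r1=2

outcome vector order: (T0.r0,T0.r1)
|PSO outcomes| = 4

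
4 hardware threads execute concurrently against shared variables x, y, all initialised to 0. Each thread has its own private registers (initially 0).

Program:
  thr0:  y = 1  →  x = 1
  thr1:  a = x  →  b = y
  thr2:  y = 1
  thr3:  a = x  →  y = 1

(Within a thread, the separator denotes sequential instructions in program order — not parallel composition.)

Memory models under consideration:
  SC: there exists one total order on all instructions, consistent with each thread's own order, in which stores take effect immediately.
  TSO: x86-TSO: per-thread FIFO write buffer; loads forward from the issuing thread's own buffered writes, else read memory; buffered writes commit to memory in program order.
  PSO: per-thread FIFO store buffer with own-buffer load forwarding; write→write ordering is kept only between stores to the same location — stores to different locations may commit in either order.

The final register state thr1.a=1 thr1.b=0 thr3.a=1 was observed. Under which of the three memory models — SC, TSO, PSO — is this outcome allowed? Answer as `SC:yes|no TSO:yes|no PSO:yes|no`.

outcome vector order: (thr1.a,thr1.b,thr3.a)
SC: 6 outcomes — {000 001 010 011 110 111}
TSO: 6 outcomes — {000 001 010 011 110 111}
PSO: 8 outcomes — {000 001 010 011 100 101 110 111}
target 101 ∈ {PSO}

SC:no TSO:no PSO:yes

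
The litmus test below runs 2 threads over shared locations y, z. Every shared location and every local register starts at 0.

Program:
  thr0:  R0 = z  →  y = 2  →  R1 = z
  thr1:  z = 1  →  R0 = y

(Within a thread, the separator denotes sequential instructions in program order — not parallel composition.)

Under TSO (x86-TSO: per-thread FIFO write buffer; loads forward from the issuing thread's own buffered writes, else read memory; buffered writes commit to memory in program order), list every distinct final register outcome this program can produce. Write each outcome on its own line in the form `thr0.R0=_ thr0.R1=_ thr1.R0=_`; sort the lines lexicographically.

thr0.R0=0 thr0.R1=0 thr1.R0=0
thr0.R0=0 thr0.R1=0 thr1.R0=2
thr0.R0=0 thr0.R1=1 thr1.R0=0
thr0.R0=0 thr0.R1=1 thr1.R0=2
thr0.R0=1 thr0.R1=1 thr1.R0=0
thr0.R0=1 thr0.R1=1 thr1.R0=2

outcome vector order: (thr0.R0,thr0.R1,thr1.R0)
|TSO outcomes| = 6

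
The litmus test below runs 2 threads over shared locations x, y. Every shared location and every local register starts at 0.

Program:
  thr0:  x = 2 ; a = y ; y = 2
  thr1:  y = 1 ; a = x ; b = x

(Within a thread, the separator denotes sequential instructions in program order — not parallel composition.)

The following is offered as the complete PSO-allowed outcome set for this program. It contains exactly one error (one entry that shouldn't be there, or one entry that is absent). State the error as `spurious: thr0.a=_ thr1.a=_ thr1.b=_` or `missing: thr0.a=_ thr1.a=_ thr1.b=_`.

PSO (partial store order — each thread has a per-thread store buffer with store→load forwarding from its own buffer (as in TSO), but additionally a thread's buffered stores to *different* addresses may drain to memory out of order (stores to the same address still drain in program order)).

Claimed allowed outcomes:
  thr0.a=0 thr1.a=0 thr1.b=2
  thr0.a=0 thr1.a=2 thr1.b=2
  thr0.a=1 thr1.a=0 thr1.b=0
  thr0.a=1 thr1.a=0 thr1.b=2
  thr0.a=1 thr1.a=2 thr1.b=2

outcome vector order: (thr0.a,thr1.a,thr1.b)
[PSO] allowed = {<0 0 0>; <0 0 2>; <0 2 2>; <1 0 0>; <1 0 2>; <1 2 2>}
PSO∖claimed = {<0 0 0>}

missing: thr0.a=0 thr1.a=0 thr1.b=0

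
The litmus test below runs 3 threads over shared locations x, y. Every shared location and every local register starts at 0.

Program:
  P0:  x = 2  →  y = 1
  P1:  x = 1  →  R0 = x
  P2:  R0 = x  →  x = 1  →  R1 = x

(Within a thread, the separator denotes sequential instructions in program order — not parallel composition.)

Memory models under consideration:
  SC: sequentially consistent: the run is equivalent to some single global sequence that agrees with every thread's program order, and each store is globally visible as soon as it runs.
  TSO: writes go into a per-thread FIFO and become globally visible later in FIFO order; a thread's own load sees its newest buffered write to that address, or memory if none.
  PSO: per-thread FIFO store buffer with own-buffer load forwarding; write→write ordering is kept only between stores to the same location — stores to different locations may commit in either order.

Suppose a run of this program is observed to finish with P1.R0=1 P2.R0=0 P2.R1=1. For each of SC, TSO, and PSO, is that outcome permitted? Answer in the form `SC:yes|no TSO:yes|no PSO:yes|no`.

outcome vector order: (P1.R0,P2.R0,P2.R1)
SC (10): <1 0 1> <1 0 2> <1 1 1> <1 1 2> <1 2 1> <2 0 1> <2 0 2> <2 1 1> <2 1 2> <2 2 1>
TSO (10): <1 0 1> <1 0 2> <1 1 1> <1 1 2> <1 2 1> <2 0 1> <2 0 2> <2 1 1> <2 1 2> <2 2 1>
PSO (10): <1 0 1> <1 0 2> <1 1 1> <1 1 2> <1 2 1> <2 0 1> <2 0 2> <2 1 1> <2 1 2> <2 2 1>
target <1 0 1> ∈ {SC,TSO,PSO}

SC:yes TSO:yes PSO:yes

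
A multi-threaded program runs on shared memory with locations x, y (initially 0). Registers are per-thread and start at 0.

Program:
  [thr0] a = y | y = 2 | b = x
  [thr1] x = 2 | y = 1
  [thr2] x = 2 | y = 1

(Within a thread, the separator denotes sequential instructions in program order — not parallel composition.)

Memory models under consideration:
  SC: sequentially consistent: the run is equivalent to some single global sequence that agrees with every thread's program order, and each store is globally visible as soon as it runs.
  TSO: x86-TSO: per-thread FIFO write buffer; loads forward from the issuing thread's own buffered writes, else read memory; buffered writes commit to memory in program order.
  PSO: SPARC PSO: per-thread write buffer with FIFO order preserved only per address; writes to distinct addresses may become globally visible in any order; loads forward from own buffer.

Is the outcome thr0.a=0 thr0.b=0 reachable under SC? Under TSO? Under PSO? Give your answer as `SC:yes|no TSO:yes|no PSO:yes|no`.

SC:yes TSO:yes PSO:yes

outcome vector order: (thr0.a,thr0.b)
[SC] allowed = {0/0; 0/2; 1/2}
[TSO] allowed = {0/0; 0/2; 1/2}
[PSO] allowed = {0/0; 0/2; 1/0; 1/2}
target 0/0 ∈ {SC,TSO,PSO}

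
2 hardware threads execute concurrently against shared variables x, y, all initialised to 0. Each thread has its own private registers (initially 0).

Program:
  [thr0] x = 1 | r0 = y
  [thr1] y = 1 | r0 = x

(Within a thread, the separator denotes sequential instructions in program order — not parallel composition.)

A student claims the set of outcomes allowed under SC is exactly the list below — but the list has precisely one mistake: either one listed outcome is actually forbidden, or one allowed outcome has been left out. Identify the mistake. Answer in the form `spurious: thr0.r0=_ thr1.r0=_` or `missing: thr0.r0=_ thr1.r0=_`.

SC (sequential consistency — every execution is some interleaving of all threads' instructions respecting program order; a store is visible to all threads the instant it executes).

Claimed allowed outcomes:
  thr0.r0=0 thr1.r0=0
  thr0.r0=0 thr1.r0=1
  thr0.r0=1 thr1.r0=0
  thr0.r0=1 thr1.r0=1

outcome vector order: (thr0.r0,thr1.r0)
under SC → 01; 10; 11
claimed∖SC = {00}

spurious: thr0.r0=0 thr1.r0=0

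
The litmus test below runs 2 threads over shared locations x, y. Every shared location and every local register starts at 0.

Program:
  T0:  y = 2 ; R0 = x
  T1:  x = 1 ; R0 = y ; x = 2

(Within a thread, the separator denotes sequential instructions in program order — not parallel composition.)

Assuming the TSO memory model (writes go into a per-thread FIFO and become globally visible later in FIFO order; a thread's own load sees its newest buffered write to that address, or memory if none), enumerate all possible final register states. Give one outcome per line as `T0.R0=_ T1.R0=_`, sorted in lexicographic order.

T0.R0=0 T1.R0=0
T0.R0=0 T1.R0=2
T0.R0=1 T1.R0=0
T0.R0=1 T1.R0=2
T0.R0=2 T1.R0=0
T0.R0=2 T1.R0=2

outcome vector order: (T0.R0,T1.R0)
|TSO outcomes| = 6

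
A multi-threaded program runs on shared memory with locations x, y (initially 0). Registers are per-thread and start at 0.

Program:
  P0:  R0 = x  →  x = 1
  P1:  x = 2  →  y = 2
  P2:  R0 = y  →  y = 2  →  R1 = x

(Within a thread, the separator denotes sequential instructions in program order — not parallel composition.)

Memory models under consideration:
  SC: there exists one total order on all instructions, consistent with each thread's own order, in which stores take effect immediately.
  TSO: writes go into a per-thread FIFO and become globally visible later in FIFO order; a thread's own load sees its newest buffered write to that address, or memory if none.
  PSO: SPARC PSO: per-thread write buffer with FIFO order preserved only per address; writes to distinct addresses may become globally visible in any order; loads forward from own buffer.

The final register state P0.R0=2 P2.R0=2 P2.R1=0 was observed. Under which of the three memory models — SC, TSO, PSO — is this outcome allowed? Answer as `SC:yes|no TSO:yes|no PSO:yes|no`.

outcome vector order: (P0.R0,P2.R0,P2.R1)
under SC → <0 0 0>; <0 0 1>; <0 0 2>; <0 2 1>; <0 2 2>; <2 0 0>; <2 0 1>; <2 0 2>; <2 2 1>; <2 2 2>
under TSO → <0 0 0>; <0 0 1>; <0 0 2>; <0 2 1>; <0 2 2>; <2 0 0>; <2 0 1>; <2 0 2>; <2 2 1>; <2 2 2>
under PSO → <0 0 0>; <0 0 1>; <0 0 2>; <0 2 0>; <0 2 1>; <0 2 2>; <2 0 0>; <2 0 1>; <2 0 2>; <2 2 0>; <2 2 1>; <2 2 2>
target <2 2 0> ∈ {PSO}

SC:no TSO:no PSO:yes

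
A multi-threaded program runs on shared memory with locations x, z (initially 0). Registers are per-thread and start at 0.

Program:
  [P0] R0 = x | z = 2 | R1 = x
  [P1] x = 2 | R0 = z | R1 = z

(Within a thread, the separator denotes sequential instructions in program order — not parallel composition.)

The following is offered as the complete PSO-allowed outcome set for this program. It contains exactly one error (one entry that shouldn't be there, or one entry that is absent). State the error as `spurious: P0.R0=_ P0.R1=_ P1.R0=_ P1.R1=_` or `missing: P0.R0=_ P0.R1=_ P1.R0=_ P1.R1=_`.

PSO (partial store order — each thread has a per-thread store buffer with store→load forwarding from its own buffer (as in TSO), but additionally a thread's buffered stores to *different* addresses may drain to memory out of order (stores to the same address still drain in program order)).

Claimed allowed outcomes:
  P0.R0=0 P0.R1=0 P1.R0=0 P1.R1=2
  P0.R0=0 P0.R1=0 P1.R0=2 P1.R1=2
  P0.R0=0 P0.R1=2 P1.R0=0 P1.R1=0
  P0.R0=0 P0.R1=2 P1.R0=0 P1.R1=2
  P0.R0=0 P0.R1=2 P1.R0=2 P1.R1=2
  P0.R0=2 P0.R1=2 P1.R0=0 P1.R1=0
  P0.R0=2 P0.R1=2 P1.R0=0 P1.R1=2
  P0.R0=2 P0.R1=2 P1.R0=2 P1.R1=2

outcome vector order: (P0.R0,P0.R1,P1.R0,P1.R1)
[PSO] allowed = {<0 0 0 0> <0 0 0 2> <0 0 2 2> <0 2 0 0> <0 2 0 2> <0 2 2 2> <2 2 0 0> <2 2 0 2> <2 2 2 2>}
PSO∖claimed = {<0 0 0 0>}

missing: P0.R0=0 P0.R1=0 P1.R0=0 P1.R1=0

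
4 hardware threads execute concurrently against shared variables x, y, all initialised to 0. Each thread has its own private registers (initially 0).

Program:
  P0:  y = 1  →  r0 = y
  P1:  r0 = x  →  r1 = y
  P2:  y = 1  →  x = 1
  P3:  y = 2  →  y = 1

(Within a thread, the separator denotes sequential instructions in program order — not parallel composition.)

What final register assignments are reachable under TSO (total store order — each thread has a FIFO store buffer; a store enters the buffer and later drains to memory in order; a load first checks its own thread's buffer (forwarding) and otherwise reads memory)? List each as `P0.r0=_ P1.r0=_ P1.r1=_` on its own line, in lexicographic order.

P0.r0=1 P1.r0=0 P1.r1=0
P0.r0=1 P1.r0=0 P1.r1=1
P0.r0=1 P1.r0=0 P1.r1=2
P0.r0=1 P1.r0=1 P1.r1=1
P0.r0=1 P1.r0=1 P1.r1=2
P0.r0=2 P1.r0=0 P1.r1=0
P0.r0=2 P1.r0=0 P1.r1=1
P0.r0=2 P1.r0=0 P1.r1=2
P0.r0=2 P1.r0=1 P1.r1=1
P0.r0=2 P1.r0=1 P1.r1=2

outcome vector order: (P0.r0,P1.r0,P1.r1)
|TSO outcomes| = 10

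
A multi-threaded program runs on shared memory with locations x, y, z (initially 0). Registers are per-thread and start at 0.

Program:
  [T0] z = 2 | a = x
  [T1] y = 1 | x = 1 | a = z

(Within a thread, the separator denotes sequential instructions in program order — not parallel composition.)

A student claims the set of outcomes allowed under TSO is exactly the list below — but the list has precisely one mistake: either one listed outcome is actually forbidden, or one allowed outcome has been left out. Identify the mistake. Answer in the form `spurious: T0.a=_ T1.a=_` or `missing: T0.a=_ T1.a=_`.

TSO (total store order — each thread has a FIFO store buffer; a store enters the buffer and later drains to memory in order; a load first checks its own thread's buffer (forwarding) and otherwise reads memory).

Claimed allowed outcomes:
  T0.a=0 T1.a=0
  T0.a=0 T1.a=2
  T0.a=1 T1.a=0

missing: T0.a=1 T1.a=2

outcome vector order: (T0.a,T1.a)
under TSO → 0/0; 0/2; 1/0; 1/2
TSO∖claimed = {1/2}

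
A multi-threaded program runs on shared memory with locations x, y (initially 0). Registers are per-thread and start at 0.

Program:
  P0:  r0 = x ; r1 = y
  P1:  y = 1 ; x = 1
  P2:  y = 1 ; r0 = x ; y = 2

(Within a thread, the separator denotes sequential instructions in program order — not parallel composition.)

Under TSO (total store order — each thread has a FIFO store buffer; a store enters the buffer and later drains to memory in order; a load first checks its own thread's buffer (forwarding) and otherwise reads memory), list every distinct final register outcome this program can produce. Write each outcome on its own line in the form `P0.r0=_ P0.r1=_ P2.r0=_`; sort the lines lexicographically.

P0.r0=0 P0.r1=0 P2.r0=0
P0.r0=0 P0.r1=0 P2.r0=1
P0.r0=0 P0.r1=1 P2.r0=0
P0.r0=0 P0.r1=1 P2.r0=1
P0.r0=0 P0.r1=2 P2.r0=0
P0.r0=0 P0.r1=2 P2.r0=1
P0.r0=1 P0.r1=1 P2.r0=0
P0.r0=1 P0.r1=1 P2.r0=1
P0.r0=1 P0.r1=2 P2.r0=0
P0.r0=1 P0.r1=2 P2.r0=1

outcome vector order: (P0.r0,P0.r1,P2.r0)
|TSO outcomes| = 10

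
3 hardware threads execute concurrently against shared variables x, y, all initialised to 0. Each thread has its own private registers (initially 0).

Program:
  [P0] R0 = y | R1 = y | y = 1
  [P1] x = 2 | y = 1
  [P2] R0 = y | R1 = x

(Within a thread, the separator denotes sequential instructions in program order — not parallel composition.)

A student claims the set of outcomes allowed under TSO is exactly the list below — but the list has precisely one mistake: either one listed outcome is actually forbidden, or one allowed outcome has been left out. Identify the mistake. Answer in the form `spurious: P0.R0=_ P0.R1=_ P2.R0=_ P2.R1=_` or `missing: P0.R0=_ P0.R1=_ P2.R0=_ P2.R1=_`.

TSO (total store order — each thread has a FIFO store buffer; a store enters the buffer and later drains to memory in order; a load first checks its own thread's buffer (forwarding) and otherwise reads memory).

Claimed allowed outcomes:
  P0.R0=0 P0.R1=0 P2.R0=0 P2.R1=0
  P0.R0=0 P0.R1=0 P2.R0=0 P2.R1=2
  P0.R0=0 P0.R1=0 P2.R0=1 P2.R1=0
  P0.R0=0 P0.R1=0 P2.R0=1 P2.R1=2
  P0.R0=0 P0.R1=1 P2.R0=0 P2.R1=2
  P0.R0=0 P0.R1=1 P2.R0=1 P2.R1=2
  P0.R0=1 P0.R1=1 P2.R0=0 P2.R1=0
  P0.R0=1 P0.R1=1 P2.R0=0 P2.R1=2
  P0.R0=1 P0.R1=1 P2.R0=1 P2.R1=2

outcome vector order: (P0.R0,P0.R1,P2.R0,P2.R1)
under TSO → 0/0/0/0, 0/0/0/2, 0/0/1/0, 0/0/1/2, 0/1/0/0, 0/1/0/2, 0/1/1/2, 1/1/0/0, 1/1/0/2, 1/1/1/2
TSO∖claimed = {0/1/0/0}

missing: P0.R0=0 P0.R1=1 P2.R0=0 P2.R1=0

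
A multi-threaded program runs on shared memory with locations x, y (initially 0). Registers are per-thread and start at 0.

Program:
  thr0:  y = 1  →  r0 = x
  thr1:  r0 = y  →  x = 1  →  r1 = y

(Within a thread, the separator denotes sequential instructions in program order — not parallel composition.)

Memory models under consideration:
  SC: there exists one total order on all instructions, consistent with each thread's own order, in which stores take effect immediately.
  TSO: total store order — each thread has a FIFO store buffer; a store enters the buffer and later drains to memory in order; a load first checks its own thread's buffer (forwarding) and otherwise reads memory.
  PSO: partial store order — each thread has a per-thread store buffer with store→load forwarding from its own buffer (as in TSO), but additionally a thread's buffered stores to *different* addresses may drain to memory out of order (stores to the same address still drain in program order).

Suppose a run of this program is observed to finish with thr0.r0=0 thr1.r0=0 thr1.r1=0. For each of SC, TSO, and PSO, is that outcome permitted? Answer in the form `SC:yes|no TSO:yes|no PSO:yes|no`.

SC:no TSO:yes PSO:yes

outcome vector order: (thr0.r0,thr1.r0,thr1.r1)
SC: 5 outcomes — {0/0/1, 0/1/1, 1/0/0, 1/0/1, 1/1/1}
TSO: 6 outcomes — {0/0/0, 0/0/1, 0/1/1, 1/0/0, 1/0/1, 1/1/1}
PSO: 6 outcomes — {0/0/0, 0/0/1, 0/1/1, 1/0/0, 1/0/1, 1/1/1}
target 0/0/0 ∈ {TSO,PSO}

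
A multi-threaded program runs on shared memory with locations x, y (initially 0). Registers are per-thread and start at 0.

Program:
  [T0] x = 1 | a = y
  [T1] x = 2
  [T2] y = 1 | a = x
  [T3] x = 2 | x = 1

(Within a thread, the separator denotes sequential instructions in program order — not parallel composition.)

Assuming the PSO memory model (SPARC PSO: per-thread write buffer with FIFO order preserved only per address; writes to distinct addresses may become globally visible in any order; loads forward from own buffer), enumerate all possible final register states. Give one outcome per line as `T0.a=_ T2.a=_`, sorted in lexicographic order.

T0.a=0 T2.a=0
T0.a=0 T2.a=1
T0.a=0 T2.a=2
T0.a=1 T2.a=0
T0.a=1 T2.a=1
T0.a=1 T2.a=2

outcome vector order: (T0.a,T2.a)
|PSO outcomes| = 6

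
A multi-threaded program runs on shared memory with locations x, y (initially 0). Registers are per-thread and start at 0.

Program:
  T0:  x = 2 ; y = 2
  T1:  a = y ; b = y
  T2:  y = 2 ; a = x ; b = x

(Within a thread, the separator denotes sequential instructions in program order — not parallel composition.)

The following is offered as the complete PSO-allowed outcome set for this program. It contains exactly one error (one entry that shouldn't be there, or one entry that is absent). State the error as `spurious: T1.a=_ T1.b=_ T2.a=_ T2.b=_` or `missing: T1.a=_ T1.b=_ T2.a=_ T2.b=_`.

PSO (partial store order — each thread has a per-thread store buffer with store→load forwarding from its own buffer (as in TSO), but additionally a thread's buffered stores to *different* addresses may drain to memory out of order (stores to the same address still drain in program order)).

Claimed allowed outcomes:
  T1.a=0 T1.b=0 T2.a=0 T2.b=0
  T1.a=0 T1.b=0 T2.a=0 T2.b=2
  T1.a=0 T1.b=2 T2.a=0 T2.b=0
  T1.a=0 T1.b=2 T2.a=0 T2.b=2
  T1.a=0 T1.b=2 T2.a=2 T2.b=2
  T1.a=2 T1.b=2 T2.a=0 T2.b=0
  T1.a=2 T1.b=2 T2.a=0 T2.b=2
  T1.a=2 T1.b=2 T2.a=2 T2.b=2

missing: T1.a=0 T1.b=0 T2.a=2 T2.b=2

outcome vector order: (T1.a,T1.b,T2.a,T2.b)
under PSO → <0 0 0 0> <0 0 0 2> <0 0 2 2> <0 2 0 0> <0 2 0 2> <0 2 2 2> <2 2 0 0> <2 2 0 2> <2 2 2 2>
PSO∖claimed = {<0 0 2 2>}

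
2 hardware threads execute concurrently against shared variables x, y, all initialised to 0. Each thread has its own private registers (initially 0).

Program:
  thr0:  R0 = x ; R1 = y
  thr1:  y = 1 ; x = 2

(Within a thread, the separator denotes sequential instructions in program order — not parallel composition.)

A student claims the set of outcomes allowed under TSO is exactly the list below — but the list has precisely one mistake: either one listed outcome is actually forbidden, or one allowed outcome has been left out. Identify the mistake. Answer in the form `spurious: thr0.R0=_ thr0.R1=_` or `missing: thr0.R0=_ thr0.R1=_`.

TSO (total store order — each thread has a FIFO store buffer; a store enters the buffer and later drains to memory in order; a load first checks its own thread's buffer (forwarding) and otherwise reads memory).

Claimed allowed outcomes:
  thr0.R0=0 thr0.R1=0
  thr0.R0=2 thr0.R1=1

outcome vector order: (thr0.R0,thr0.R1)
under TSO → <0 0>, <0 1>, <2 1>
TSO∖claimed = {<0 1>}

missing: thr0.R0=0 thr0.R1=1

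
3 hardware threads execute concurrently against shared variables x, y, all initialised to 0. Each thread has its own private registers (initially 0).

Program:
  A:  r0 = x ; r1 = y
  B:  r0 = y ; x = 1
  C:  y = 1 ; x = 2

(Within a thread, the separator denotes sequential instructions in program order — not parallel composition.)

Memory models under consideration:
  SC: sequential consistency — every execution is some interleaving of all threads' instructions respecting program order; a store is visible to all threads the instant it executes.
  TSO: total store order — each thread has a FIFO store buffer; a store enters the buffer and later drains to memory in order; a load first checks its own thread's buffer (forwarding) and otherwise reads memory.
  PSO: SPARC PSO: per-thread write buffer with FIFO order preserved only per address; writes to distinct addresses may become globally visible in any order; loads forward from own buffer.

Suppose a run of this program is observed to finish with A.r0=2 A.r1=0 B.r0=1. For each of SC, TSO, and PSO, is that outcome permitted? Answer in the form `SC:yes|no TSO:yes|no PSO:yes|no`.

SC:no TSO:no PSO:yes

outcome vector order: (A.r0,A.r1,B.r0)
SC (9): <0 0 0> <0 0 1> <0 1 0> <0 1 1> <1 0 0> <1 1 0> <1 1 1> <2 1 0> <2 1 1>
TSO (9): <0 0 0> <0 0 1> <0 1 0> <0 1 1> <1 0 0> <1 1 0> <1 1 1> <2 1 0> <2 1 1>
PSO (11): <0 0 0> <0 0 1> <0 1 0> <0 1 1> <1 0 0> <1 1 0> <1 1 1> <2 0 0> <2 0 1> <2 1 0> <2 1 1>
target <2 0 1> ∈ {PSO}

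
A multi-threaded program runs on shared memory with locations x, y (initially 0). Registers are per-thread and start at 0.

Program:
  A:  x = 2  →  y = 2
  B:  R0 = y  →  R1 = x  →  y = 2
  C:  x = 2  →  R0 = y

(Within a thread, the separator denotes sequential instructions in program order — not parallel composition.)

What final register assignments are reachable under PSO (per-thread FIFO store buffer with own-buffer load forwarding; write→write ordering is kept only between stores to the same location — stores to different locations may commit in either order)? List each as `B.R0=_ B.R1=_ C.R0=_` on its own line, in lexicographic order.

B.R0=0 B.R1=0 C.R0=0
B.R0=0 B.R1=0 C.R0=2
B.R0=0 B.R1=2 C.R0=0
B.R0=0 B.R1=2 C.R0=2
B.R0=2 B.R1=0 C.R0=0
B.R0=2 B.R1=0 C.R0=2
B.R0=2 B.R1=2 C.R0=0
B.R0=2 B.R1=2 C.R0=2

outcome vector order: (B.R0,B.R1,C.R0)
|PSO outcomes| = 8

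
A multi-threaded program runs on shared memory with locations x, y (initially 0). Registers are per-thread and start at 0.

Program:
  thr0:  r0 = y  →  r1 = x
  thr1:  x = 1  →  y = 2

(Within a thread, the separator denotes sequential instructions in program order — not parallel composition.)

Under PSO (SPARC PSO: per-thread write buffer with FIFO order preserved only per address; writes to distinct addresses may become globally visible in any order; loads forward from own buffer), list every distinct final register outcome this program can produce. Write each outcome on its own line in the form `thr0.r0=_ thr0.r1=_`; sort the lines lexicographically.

thr0.r0=0 thr0.r1=0
thr0.r0=0 thr0.r1=1
thr0.r0=2 thr0.r1=0
thr0.r0=2 thr0.r1=1

outcome vector order: (thr0.r0,thr0.r1)
|PSO outcomes| = 4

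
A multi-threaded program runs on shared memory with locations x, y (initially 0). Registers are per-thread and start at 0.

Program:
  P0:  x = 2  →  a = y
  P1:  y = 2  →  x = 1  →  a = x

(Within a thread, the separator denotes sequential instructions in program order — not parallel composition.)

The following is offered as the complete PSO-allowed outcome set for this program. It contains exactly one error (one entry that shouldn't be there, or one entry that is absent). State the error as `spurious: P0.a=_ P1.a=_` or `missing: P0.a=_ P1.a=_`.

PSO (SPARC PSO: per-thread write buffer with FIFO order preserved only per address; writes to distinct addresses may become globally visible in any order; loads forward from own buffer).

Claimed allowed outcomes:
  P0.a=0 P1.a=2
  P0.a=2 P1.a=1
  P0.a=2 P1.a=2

missing: P0.a=0 P1.a=1

outcome vector order: (P0.a,P1.a)
PSO: 4 outcomes — {0/1; 0/2; 2/1; 2/2}
PSO∖claimed = {0/1}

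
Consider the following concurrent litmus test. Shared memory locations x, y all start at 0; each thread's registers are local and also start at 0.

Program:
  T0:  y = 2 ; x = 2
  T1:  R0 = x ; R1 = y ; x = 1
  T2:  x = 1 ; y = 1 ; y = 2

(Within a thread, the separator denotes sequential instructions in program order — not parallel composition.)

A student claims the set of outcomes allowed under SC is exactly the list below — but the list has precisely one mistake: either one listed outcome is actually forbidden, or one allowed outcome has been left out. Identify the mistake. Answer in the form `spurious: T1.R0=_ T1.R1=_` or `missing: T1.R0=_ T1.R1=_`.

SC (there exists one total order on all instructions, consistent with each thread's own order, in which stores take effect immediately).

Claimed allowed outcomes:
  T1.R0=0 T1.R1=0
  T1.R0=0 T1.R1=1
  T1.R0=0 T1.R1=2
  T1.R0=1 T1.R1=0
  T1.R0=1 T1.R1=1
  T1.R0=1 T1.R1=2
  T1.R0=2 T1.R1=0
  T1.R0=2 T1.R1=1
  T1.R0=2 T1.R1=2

spurious: T1.R0=2 T1.R1=0

outcome vector order: (T1.R0,T1.R1)
SC (8): 00; 01; 02; 10; 11; 12; 21; 22
claimed∖SC = {20}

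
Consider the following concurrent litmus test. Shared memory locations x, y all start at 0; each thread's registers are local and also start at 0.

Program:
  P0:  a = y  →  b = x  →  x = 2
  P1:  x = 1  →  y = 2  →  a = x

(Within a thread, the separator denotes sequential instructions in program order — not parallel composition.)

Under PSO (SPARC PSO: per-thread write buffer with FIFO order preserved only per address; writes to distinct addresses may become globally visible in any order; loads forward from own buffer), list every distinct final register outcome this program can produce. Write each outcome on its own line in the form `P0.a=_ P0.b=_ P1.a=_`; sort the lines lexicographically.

P0.a=0 P0.b=0 P1.a=1
P0.a=0 P0.b=0 P1.a=2
P0.a=0 P0.b=1 P1.a=1
P0.a=0 P0.b=1 P1.a=2
P0.a=2 P0.b=0 P1.a=1
P0.a=2 P0.b=0 P1.a=2
P0.a=2 P0.b=1 P1.a=1
P0.a=2 P0.b=1 P1.a=2

outcome vector order: (P0.a,P0.b,P1.a)
|PSO outcomes| = 8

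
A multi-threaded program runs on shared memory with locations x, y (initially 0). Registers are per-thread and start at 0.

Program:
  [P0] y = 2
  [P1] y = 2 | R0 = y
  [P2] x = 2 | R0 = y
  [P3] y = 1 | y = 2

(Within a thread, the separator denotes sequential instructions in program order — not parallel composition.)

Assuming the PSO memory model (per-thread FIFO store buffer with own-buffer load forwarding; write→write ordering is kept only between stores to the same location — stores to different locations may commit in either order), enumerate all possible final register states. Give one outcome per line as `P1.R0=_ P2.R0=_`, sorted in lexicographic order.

outcome vector order: (P1.R0,P2.R0)
|PSO outcomes| = 6

P1.R0=1 P2.R0=0
P1.R0=1 P2.R0=1
P1.R0=1 P2.R0=2
P1.R0=2 P2.R0=0
P1.R0=2 P2.R0=1
P1.R0=2 P2.R0=2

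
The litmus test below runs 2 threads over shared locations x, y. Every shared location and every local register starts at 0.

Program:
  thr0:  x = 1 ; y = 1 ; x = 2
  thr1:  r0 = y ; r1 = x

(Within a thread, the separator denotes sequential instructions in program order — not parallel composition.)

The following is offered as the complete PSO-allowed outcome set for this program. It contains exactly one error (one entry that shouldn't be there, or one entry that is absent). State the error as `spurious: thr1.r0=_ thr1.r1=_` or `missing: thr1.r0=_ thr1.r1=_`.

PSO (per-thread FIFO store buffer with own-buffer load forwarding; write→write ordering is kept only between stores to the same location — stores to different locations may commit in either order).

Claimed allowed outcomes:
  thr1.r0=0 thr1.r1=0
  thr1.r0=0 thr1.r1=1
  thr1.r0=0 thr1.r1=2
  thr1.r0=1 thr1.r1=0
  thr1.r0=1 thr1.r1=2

outcome vector order: (thr1.r0,thr1.r1)
PSO: 6 outcomes — {<0 0>, <0 1>, <0 2>, <1 0>, <1 1>, <1 2>}
PSO∖claimed = {<1 1>}

missing: thr1.r0=1 thr1.r1=1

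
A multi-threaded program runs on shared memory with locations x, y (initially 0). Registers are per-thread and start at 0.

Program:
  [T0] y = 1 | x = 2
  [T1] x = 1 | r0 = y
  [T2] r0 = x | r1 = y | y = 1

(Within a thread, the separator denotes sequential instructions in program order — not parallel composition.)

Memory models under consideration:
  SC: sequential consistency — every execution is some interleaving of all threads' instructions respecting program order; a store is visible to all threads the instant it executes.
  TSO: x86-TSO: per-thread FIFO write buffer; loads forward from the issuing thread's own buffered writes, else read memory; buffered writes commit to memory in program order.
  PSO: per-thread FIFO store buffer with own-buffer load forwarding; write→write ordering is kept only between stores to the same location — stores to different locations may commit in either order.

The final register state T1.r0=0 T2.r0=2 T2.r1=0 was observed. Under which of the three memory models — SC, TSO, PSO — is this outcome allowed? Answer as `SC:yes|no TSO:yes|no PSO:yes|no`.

outcome vector order: (T1.r0,T2.r0,T2.r1)
SC (10): 000; 001; 010; 011; 021; 100; 101; 110; 111; 121
TSO (10): 000; 001; 010; 011; 021; 100; 101; 110; 111; 121
PSO (12): 000; 001; 010; 011; 020; 021; 100; 101; 110; 111; 120; 121
target 020 ∈ {PSO}

SC:no TSO:no PSO:yes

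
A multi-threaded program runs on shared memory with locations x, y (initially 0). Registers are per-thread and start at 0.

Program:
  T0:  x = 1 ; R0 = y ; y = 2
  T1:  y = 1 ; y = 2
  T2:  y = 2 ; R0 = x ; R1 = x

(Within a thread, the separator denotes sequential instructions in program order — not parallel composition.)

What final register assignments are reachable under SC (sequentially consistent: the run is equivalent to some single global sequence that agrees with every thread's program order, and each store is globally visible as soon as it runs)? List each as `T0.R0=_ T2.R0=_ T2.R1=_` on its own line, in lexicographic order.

outcome vector order: (T0.R0,T2.R0,T2.R1)
|SC outcomes| = 7

T0.R0=0 T2.R0=1 T2.R1=1
T0.R0=1 T2.R0=0 T2.R1=0
T0.R0=1 T2.R0=0 T2.R1=1
T0.R0=1 T2.R0=1 T2.R1=1
T0.R0=2 T2.R0=0 T2.R1=0
T0.R0=2 T2.R0=0 T2.R1=1
T0.R0=2 T2.R0=1 T2.R1=1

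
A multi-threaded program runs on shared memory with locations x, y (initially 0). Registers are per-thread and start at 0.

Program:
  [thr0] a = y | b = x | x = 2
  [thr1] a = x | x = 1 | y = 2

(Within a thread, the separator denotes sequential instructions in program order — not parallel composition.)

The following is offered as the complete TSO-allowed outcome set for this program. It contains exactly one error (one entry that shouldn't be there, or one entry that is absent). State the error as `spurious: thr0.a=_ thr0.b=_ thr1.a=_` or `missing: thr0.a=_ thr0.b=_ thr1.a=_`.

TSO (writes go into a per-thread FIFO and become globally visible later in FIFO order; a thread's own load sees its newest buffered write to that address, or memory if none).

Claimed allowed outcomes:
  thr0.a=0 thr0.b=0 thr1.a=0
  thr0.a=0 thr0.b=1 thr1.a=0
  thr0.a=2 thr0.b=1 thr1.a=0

outcome vector order: (thr0.a,thr0.b,thr1.a)
TSO: 4 outcomes — {0/0/0 0/0/2 0/1/0 2/1/0}
TSO∖claimed = {0/0/2}

missing: thr0.a=0 thr0.b=0 thr1.a=2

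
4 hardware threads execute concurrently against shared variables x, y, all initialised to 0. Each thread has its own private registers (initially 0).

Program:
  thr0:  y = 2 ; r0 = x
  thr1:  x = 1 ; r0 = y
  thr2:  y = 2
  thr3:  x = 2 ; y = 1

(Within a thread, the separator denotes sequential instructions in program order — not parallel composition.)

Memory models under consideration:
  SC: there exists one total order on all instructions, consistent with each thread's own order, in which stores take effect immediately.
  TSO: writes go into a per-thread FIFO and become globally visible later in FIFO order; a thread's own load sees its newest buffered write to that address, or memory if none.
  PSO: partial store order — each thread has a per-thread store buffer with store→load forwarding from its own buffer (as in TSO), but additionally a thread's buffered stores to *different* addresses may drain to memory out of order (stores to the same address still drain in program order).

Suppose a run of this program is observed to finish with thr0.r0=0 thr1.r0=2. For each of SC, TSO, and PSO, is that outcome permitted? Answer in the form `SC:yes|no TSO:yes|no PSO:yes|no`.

SC:yes TSO:yes PSO:yes

outcome vector order: (thr0.r0,thr1.r0)
SC (8): 01 02 10 11 12 20 21 22
TSO (9): 00 01 02 10 11 12 20 21 22
PSO (9): 00 01 02 10 11 12 20 21 22
target 02 ∈ {SC,TSO,PSO}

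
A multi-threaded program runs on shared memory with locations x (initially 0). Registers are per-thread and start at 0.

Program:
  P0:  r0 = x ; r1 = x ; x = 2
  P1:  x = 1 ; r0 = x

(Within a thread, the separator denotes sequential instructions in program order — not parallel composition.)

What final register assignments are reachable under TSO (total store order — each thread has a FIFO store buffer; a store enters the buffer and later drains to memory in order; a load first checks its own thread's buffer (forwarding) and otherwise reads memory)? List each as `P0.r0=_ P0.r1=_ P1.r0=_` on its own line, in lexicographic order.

P0.r0=0 P0.r1=0 P1.r0=1
P0.r0=0 P0.r1=0 P1.r0=2
P0.r0=0 P0.r1=1 P1.r0=1
P0.r0=0 P0.r1=1 P1.r0=2
P0.r0=1 P0.r1=1 P1.r0=1
P0.r0=1 P0.r1=1 P1.r0=2

outcome vector order: (P0.r0,P0.r1,P1.r0)
|TSO outcomes| = 6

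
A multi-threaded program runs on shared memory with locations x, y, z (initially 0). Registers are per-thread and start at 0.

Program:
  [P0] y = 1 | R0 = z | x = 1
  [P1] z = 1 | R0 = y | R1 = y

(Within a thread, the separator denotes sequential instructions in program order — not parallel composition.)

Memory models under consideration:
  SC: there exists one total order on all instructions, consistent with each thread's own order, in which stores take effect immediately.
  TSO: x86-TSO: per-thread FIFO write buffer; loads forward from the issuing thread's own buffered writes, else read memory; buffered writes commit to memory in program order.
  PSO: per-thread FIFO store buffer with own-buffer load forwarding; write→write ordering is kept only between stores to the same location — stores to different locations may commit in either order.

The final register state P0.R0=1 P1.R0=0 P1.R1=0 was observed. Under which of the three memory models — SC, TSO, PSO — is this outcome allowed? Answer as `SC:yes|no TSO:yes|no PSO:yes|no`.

SC:yes TSO:yes PSO:yes

outcome vector order: (P0.R0,P1.R0,P1.R1)
SC (4): <0 1 1> <1 0 0> <1 0 1> <1 1 1>
TSO (6): <0 0 0> <0 0 1> <0 1 1> <1 0 0> <1 0 1> <1 1 1>
PSO (6): <0 0 0> <0 0 1> <0 1 1> <1 0 0> <1 0 1> <1 1 1>
target <1 0 0> ∈ {SC,TSO,PSO}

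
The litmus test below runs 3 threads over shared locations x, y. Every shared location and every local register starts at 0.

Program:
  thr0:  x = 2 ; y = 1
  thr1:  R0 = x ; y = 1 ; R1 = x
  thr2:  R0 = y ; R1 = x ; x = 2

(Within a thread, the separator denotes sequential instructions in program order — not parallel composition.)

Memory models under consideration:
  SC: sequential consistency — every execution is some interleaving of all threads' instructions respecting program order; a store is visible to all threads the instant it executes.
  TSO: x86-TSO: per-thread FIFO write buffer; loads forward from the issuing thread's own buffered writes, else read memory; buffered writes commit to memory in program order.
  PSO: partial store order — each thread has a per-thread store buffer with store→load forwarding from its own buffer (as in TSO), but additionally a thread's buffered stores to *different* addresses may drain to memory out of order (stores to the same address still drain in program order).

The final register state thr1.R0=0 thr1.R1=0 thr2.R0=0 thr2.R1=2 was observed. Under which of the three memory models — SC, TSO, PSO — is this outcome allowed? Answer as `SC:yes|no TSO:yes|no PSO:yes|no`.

outcome vector order: (thr1.R0,thr1.R1,thr2.R0,thr2.R1)
SC: 11 outcomes — {<0 0 0 0>; <0 0 0 2>; <0 0 1 0>; <0 0 1 2>; <0 2 0 0>; <0 2 0 2>; <0 2 1 0>; <0 2 1 2>; <2 2 0 0>; <2 2 0 2>; <2 2 1 2>}
TSO: 11 outcomes — {<0 0 0 0>; <0 0 0 2>; <0 0 1 0>; <0 0 1 2>; <0 2 0 0>; <0 2 0 2>; <0 2 1 0>; <0 2 1 2>; <2 2 0 0>; <2 2 0 2>; <2 2 1 2>}
PSO: 12 outcomes — {<0 0 0 0>; <0 0 0 2>; <0 0 1 0>; <0 0 1 2>; <0 2 0 0>; <0 2 0 2>; <0 2 1 0>; <0 2 1 2>; <2 2 0 0>; <2 2 0 2>; <2 2 1 0>; <2 2 1 2>}
target <0 0 0 2> ∈ {SC,TSO,PSO}

SC:yes TSO:yes PSO:yes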